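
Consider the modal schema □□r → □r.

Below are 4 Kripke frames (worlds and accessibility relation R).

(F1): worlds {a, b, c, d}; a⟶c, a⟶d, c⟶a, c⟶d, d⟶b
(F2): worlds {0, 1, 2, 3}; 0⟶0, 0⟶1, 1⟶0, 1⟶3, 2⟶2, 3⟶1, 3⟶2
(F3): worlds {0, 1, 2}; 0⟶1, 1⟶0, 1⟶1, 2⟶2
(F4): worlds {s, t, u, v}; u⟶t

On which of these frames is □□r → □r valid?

Frame correspondent (Sahlqvist): ∀x ∀y (Rxy → ∃z (Rxz ∧ Rzy)) — i.e. density.
(F1): fails — Rdb but no z with Rdz and Rzb.
(F2): fails — R31 but no z with R3z and Rz1.
(F3): condition met.
(F4): fails — Rut but no z with Ruz and Rzt.

(F3)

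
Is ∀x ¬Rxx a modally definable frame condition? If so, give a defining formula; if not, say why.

No

Any modally definable frame class is closed under surjective bounded morphisms.
The 4-cycle (worlds w0,w1,w2,w3 with w0→w1→w2→w3→w0) is irreflexive, and the map sending every world to a single reflexive point • is a surjective bounded morphism (forth: every edge maps to (•,•); back: every world has a successor). So any modal formula valid on the 4-cycle is also valid on the reflexive point, which is not irreflexive.
So no modal formula (or set of formulas) defines exactly the irreflexive frames.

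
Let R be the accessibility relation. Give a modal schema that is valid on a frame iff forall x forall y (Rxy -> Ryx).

The condition is symmetry. The B schema q → □◇q defines it.
Suppose q→□◇q is valid. Take Rxy and set V(q)={x}. Then q at x, so □◇q at x, so ◇q at y, so some z with Ryz has q; z=x, i.e. Ryx.

q → □◇q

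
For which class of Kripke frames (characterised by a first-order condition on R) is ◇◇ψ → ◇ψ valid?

Replacing ψ by ¬ψ and contraposing gives the equivalent schema □ψ → □□ψ.
Suppose □ψ→□□ψ is valid. Take Rxy, Ryz and set V(ψ)={w : Rxw}. Then □ψ at x, so □□ψ at x, so □ψ at y, so ψ at z, i.e. Rxz.
Conversely, on a frame with transitivity the schema holds at every world under every valuation.
Frame condition: ∀x ∀y ∀z (Rxy ∧ Ryz → Rxz).

transitivity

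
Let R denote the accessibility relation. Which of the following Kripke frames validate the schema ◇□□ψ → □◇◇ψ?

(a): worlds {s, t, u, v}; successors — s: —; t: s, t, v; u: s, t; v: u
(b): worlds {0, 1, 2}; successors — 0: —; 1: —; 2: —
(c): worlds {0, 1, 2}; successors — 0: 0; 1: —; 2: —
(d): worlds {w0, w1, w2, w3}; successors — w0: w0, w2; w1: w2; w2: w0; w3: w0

(b), (c), (d)

This is the axiom for a generalized confluence (Geach) condition; its first-order frame correspondent is ∀x ∀y ∀z ((xRy ∧ xRz) → ∃w (yR²w ∧ zR²w)).
(a): fails — tRs, tRs but no w with sR²w and sR²w.
(b): condition met.
(c): condition met.
(d): condition met.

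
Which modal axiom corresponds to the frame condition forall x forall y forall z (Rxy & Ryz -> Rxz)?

A defining formula is □s → □□s (the 4 axiom).
Suppose □s→□□s is valid. Take Rxy, Ryz and set V(s)={w : Rxw}. Then □s at x, so □□s at x, so □s at y, so s at z, i.e. Rxz.

□s → □□s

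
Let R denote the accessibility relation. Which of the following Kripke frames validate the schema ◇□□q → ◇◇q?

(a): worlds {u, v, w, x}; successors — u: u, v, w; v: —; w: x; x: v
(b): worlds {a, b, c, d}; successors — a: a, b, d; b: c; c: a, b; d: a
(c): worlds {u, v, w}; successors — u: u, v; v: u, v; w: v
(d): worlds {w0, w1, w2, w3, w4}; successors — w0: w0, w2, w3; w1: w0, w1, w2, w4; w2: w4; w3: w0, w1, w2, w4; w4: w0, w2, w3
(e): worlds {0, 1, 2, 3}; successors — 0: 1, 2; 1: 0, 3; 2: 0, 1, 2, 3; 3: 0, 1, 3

(b), (c), (d), (e)

Frame correspondent (Sahlqvist): ∀x ∀y (xRy → ∃w (yR²w ∧ xR²w)) — i.e. a generalized confluence (Geach) condition.
(a): fails — uRv but no t with vR²t and uR²t.
(b): ✓.
(c): ✓.
(d): ✓.
(e): ✓.
Valid on: (b), (c), (d), (e).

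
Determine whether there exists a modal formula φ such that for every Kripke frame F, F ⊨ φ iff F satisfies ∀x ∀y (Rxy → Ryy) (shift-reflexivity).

Yes, by □(□q → q)

This is a Sahlqvist condition; the T□ axiom □(□q → q) defines it.
Suppose □(□q→q) is valid. Take Rxy and set V(q)={w : Ryw}. Then at y, □q holds; since □(□q→q) at x, □q→q at y, so q at y, i.e. Ryy.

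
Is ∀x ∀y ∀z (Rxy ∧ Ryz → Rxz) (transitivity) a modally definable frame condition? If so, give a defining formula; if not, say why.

Yes — defined by □q → □□q

Yes: it is transitivity, defined by the 4 schema □q → □□q.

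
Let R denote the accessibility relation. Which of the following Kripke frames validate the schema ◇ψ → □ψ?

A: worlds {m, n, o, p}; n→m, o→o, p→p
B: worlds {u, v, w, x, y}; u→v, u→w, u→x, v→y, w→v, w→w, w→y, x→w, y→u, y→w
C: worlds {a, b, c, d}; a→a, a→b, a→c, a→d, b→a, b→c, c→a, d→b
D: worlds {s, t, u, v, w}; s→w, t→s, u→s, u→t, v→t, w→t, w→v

The schema corresponds to partial functionality: ∀x ∀y ∀z (Rxy ∧ Rxz → y = z).
A: holds.
B: fails — u sees both v and w.
C: fails — a sees both a and b.
D: fails — u sees both s and t.

A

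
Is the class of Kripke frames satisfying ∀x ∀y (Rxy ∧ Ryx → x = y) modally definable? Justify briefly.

If a class were modally definable it would be closed under surjective bounded morphisms (Goldblatt–Thomason).
The 6-cycle (worlds w0,w1,w2,w3,w4,w5 with w0→w1→w2→w3→w4→w5→w0) is antisymmetric. Sending even-indexed worlds to s and odd-indexed worlds to t is a surjective bounded morphism onto the two-world frame with s↔t, which is not antisymmetric.
So the class is not modally definable.

Not definable by any modal formula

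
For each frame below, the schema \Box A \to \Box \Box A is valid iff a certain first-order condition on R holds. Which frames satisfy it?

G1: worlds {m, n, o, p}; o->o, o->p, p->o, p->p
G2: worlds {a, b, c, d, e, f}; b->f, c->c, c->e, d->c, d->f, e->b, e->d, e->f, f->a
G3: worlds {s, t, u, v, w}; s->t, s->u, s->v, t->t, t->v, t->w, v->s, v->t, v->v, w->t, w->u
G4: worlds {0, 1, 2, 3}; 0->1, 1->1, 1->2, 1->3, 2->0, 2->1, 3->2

The schema corresponds to transitivity: \forall x \forall y \forall z (Rxy \wedge Ryz \to Rxz).
G1: holds.
G2: fails — Rdc and Rce but not Rde.
G3: fails — Rwt and Rtv but not Rwv.
G4: fails — R32 and R20 but not R30.
Valid on: G1.

G1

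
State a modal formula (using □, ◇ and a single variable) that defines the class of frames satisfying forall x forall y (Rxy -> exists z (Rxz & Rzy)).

This is density; the standard corresponding axiom is C4: □□r → □r.
Suppose □□r→□r is valid. Take Rxy and set V(r)={w : xR²w}. Then □□r at x, so □r at x, so r at y, i.e. ∃z(Rxz∧Rzy).

□□r → □r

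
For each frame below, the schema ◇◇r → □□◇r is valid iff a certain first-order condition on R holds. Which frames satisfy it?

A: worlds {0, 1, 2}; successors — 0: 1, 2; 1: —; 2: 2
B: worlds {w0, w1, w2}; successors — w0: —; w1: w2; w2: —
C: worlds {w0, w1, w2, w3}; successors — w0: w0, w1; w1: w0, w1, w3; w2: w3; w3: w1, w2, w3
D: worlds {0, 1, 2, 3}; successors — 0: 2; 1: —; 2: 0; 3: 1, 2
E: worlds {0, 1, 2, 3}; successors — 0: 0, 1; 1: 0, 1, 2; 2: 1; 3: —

This is the axiom for a generalized confluence (Geach) condition; its first-order frame correspondent is ∀x ∀y ∀z ((xR²y ∧ xR²z) → ∃w (y = w ∧ zRw)).
A: ✓.
B: ✓.
C: fails — w0R²w0, w0R²w3 but no w with w0=w and w3Rw.
D: fails — 0R²0, 0R²0 but no w with 0=w and 0Rw.
E: fails — 0R²0, 0R²2 but no w with 0=w and 2Rw.

A, B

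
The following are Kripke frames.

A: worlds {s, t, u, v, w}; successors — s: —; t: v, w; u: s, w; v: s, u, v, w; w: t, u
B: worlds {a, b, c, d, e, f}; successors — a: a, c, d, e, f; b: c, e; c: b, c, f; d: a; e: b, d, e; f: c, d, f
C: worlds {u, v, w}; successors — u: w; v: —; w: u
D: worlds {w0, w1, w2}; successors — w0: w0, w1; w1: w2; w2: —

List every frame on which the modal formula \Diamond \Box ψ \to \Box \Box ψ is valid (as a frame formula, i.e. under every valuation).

This is the axiom for a generalized confluence (Geach) condition; its first-order frame correspondent is \forall x \forall y \forall z ((xRy \wedge x R^2 z) \to \exists w (yRw \wedge z = w)).
A: fails — tRv, tR²t but no w* with vRw* and t=w*.
B: fails — aRa, aR²b but no w with aRw and b=w.
C: ✓.
D: fails — w0Rw0, w0R²w2 but no w with w0Rw and w2=w.
Valid on: C.

C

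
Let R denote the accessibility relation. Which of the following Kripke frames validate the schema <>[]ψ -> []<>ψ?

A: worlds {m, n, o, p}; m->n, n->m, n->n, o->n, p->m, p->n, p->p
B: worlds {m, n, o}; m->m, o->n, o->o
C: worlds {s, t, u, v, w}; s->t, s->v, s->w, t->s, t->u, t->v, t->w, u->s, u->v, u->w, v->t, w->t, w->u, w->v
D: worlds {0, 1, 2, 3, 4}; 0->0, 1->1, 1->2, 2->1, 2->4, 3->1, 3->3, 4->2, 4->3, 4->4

A, D

This is the axiom for convergence; its first-order frame correspondent is forall x forall y forall z (Rxy & Rxz -> exists w (Ryw & Rzw)).
A: condition met.
B: fails — Roo and Ron but o and n have no common successor.
C: fails — Rsv and Rst but v and t have no common successor.
D: condition met.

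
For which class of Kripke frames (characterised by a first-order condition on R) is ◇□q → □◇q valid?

Suppose ◇□q→□◇q is valid. Take Rxy, Rxz and set V(q)={w : Ryw}. Then □q at y so ◇□q at x, so □◇q at x, so ◇q at z, giving w with Rzw and Ryw.

Convergence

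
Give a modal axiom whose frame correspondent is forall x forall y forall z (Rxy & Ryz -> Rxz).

□p → □□p

The condition is transitivity. The 4 schema □p → □□p defines it.
Suppose □p→□□p is valid. Take Rxy, Ryz and set V(p)={w : Rxw}. Then □p at x, so □□p at x, so □p at y, so p at z, i.e. Rxz.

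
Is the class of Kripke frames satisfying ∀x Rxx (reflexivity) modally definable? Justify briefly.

Yes: it is reflexivity, defined by the T schema □q → q.
Suppose □q→q is valid. At any x set V(q)={w : Rxw}. Then □q holds at x, so q holds at x, i.e. Rxx.

Definable; □q → q defines it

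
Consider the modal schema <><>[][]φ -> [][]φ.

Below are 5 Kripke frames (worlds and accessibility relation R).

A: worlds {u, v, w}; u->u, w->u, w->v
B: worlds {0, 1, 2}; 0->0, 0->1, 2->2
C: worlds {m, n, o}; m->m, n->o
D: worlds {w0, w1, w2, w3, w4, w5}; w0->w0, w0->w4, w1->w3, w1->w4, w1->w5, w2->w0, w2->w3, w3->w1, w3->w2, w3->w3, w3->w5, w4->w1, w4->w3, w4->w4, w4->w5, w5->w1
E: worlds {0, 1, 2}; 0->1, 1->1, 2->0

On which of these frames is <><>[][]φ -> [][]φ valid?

A, C, E

This is the axiom for a generalized confluence (Geach) condition; its first-order frame correspondent is forall x forall y forall z ((x R^2 y & x R^2 z) -> exists w (y R^2 w & z = w)).
A: holds.
B: fails — 0R²1, 0R²0 but no w with 1R²w and 0=w.
C: holds.
D: fails — w0R²w1, w0R²w0 but no w with w1R²w and w0=w.
E: holds.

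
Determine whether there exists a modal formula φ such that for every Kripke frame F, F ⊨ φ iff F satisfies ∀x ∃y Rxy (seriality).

Yes — defined by □q → ◇q

The condition is seriality. A defining modal formula is □q → ◇q.
Suppose □q→◇q is valid. At any x set V(q)=W. Then □q at x, so ◇q at x, so x has a successor.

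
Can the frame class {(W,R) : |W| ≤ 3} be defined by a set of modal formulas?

No — not modally definable

If a class were modally definable it would be closed under disjoint unions (Goldblatt–Thomason).
Any modal formula valid on each of 4 disjoint one-world frames is valid on their disjoint union (validity is preserved under disjoint unions). Each one-world frame has |W|=1≤3, but the union has |W|=4.
So the class is not modally definable.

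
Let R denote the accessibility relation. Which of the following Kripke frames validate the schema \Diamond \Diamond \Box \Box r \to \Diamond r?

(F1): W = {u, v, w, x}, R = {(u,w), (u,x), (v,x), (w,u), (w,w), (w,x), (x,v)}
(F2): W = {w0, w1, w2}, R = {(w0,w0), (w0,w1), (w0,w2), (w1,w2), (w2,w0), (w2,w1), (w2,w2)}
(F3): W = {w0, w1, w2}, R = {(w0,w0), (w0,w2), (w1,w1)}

The schema corresponds to a generalized confluence (Geach) condition: \forall x \forall y (x R^2 y \to \exists w (y R^2 w \wedge xRw)).
(F1): fails — uR²v but no t with vR²t and uRt.
(F2): ✓.
(F3): fails — w0R²w2 but no w with w2R²w and w0Rw.

(F2)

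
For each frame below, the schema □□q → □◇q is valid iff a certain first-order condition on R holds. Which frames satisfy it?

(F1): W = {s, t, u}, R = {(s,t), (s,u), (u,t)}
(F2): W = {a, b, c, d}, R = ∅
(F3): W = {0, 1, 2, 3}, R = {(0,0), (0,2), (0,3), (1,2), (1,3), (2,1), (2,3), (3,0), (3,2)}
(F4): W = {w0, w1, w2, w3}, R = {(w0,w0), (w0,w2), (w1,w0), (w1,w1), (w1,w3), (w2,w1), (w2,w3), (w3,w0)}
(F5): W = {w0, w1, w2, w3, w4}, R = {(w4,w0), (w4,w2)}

The schema corresponds to a generalized confluence (Geach) condition: ∀x ∀z (xRz → ∃w (xR²w ∧ zRw)).
(F1): fails — sRt but no w with sR²w and tRw.
(F2): ✓.
(F3): ✓.
(F4): ✓.
(F5): fails — w4Rw0 but no w with w4R²w and w0Rw.

(F2), (F3), (F4)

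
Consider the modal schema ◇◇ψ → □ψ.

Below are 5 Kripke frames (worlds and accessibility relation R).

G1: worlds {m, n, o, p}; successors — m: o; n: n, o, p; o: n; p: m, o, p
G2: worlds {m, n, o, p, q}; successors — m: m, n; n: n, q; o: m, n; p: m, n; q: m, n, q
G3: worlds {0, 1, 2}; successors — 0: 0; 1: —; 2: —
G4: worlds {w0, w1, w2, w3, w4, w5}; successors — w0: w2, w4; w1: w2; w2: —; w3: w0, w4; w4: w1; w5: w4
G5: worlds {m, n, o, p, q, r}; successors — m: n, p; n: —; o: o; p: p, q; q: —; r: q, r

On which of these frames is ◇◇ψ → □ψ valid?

This is the axiom for a generalized confluence (Geach) condition; its first-order frame correspondent is ∀x ∀y ∀z ((xR²y ∧ xRz) → ∃w (y = w ∧ z = w)).
G1: fails — mR²n, mRo but n ≠ o.
G2: fails — mR²m, mRn but m ≠ n.
G3: ✓.
G4: fails — w0R²w1, w0Rw2 but w1 ≠ w2.
G5: fails — mR²p, mRn but p ≠ n.
Valid on: G3.

G3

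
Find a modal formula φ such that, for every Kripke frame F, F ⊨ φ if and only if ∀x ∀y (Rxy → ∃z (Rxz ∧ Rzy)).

A defining formula is □□ψ → □ψ (the C4 axiom).
Suppose □□ψ→□ψ is valid. Take Rxy and set V(ψ)={w : xR²w}. Then □□ψ at x, so □ψ at x, so ψ at y, i.e. ∃z(Rxz∧Rzy).

□□ψ → □ψ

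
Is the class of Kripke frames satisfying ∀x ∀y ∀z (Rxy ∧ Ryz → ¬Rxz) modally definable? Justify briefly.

If a class were modally definable it would be closed under surjective bounded morphisms (Goldblatt–Thomason).
The 5-cycle (worlds s,t,u,v,w with s→t→u→v→w→s) is intransitive. Mapping every world to a single reflexive point • is a surjective bounded morphism; the reflexive point is not intransitive (R••∧R•• but R••).
Hence intransitivity is not modally definable.

Not definable by any modal formula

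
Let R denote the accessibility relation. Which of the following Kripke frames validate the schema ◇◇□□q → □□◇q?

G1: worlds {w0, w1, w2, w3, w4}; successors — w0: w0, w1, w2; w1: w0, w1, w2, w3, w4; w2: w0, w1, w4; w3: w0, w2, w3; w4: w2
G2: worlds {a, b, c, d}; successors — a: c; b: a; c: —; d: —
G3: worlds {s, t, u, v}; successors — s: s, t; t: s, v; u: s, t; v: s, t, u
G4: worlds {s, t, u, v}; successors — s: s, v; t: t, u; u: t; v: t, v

G3

Frame correspondent (Sahlqvist): ∀x ∀y ∀z ((xR²y ∧ xR²z) → ∃w (yR²w ∧ zRw)) — i.e. a generalized confluence (Geach) condition.
G1: fails — w0R²w4, w0R²w4 but no w with w4R²w and w4Rw.
G2: fails — bR²c, bR²c but no w with cR²w and cRw.
G3: ✓.
G4: fails — sR²t, sR²s but no w with tR²w and sRw.
Valid on: G3.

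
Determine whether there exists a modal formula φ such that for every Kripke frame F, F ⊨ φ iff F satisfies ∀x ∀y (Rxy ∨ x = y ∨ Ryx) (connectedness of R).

No — not modally definable

Any modally definable frame class is closed under disjoint unions.
Take 4 disjoint single-world reflexive frames: each is trivially connected, but their disjoint union has 4 worlds with no edge between distinct components, so it is not connected.
So no modal formula (or set of formulas) defines exactly the connected frames.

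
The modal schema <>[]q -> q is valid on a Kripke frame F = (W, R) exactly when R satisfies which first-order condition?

symmetry: forall x forall y (Rxy -> Ryx)

Equivalently (dual form): q → □◇q.
Suppose q→□◇q is valid. Take Rxy and set V(q)={x}. Then q at x, so □◇q at x, so ◇q at y, so some z with Ryz has q; z=x, i.e. Ryx.
Conversely, on a frame with symmetry the schema holds at every world under every valuation.
So the correspondent is symmetry.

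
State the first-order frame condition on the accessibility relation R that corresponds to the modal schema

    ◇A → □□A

∀x ∀y ∀z ((xRy ∧ xR²z) → ∃w (y = w ∧ z = w))

This is a Sahlqvist (Geach-type) schema ◇^1□^0A → □^2◇^0A.
Minimal-valuation argument: fix x; take any y with xR^1y and any z with xR^2z. Set V(A) to the set of worlds R-reachable from y in exactly 0 steps. Then □^0A holds at y, so the antecedent holds at x; validity forces ◇^0A at z, giving a w with zR^0w and yR^0w.
First-order correspondent: ∀x ∀y ∀z ((xRy ∧ xR²z) → ∃w (y = w ∧ z = w)).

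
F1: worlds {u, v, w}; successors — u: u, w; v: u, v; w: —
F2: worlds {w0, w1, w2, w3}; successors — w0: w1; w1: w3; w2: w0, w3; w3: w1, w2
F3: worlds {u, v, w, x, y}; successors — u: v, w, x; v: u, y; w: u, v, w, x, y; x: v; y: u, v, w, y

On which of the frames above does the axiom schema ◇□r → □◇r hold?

F2

This is the axiom for convergence; its first-order frame correspondent is ∀x ∀y ∀z (Rxy ∧ Rxz → ∃w (Ryw ∧ Rzw)).
F1: fails — Ruw and Ruw but w and w have no common successor.
F2: condition met.
F3: fails — Ruv and Rux but v and x have no common successor.
Valid on: F2.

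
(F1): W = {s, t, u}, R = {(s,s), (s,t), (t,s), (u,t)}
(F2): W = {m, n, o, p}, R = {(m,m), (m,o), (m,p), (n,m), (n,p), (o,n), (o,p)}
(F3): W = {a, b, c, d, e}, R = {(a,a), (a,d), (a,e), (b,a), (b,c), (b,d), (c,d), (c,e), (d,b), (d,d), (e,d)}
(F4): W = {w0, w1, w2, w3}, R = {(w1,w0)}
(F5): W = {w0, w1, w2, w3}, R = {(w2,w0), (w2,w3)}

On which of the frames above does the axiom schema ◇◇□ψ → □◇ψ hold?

(F1), (F3), (F4), (F5)

Frame correspondent (Sahlqvist): ∀x ∀y ∀z ((xR²y ∧ xRz) → ∃w (yRw ∧ zRw)) — i.e. a generalized confluence (Geach) condition.
(F1): ✓.
(F2): fails — mR²m, mRp but no w with mRw and pRw.
(F3): ✓.
(F4): ✓.
(F5): ✓.
Valid on: (F1), (F3), (F4), (F5).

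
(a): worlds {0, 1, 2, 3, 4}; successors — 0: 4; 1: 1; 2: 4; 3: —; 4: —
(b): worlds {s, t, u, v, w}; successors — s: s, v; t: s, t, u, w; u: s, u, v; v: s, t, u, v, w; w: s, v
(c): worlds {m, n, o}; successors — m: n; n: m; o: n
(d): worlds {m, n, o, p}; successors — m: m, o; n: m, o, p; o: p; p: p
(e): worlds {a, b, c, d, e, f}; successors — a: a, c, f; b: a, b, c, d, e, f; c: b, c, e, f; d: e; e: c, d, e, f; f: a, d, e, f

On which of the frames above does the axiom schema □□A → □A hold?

Frame correspondent (Sahlqvist): ∀x ∀y (Rxy → ∃z (Rxz ∧ Rzy)) — i.e. density.
(a): fails — R04 but no z with R0z and Rz4.
(b): satisfies the condition.
(c): fails — Rnm but no z with Rnz and Rzm.
(d): satisfies the condition.
(e): satisfies the condition.

(b), (d), (e)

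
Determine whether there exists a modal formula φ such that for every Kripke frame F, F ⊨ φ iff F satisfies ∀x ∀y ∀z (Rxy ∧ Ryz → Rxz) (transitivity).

The condition is transitivity. A defining modal formula is □p → □□p.
Suppose □p→□□p is valid. Take Rxy, Ryz and set V(p)={w : Rxw}. Then □p at x, so □□p at x, so □p at y, so p at z, i.e. Rxz.

Yes, by □p → □□p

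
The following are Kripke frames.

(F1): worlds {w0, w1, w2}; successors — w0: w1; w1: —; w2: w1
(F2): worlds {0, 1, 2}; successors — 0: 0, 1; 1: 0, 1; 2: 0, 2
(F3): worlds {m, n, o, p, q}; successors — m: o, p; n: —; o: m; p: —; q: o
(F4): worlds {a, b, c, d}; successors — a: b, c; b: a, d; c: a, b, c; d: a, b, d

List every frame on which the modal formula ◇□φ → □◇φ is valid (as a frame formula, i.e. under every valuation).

Frame correspondent (Sahlqvist): ∀x ∀y ∀z (Rxy ∧ Rxz → ∃w (Ryw ∧ Rzw)) — i.e. convergence.
(F1): fails — Rw0w1 and Rw0w1 but w1 and w1 have no common successor.
(F2): condition met.
(F3): fails — Rmo and Rmp but o and p have no common successor.
(F4): fails — Rcb and Rca but b and a have no common successor.

(F2)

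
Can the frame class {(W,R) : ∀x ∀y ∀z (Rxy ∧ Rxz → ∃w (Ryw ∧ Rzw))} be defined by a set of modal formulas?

Yes, by ◇□r → □◇r

This is a Sahlqvist condition; the .2 axiom ◇□r → □◇r defines it.
Suppose ◇□r→□◇r is valid. Take Rxy, Rxz and set V(r)={w : Ryw}. Then □r at y so ◇□r at x, so □◇r at x, so ◇r at z, giving w with Rzw and Ryw.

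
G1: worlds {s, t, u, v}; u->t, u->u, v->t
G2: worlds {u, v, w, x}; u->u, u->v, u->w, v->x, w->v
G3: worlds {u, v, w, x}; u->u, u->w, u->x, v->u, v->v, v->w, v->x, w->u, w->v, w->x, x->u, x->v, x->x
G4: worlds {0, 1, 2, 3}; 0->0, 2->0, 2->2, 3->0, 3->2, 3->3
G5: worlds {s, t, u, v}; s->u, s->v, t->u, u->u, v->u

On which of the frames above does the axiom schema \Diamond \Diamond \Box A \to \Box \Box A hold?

G5

Frame correspondent (Sahlqvist): \forall x \forall y \forall z ((x R^2 y \wedge x R^2 z) \to \exists w (yRw \wedge z = w)) — i.e. a generalized confluence (Geach) condition.
G1: fails — uR²t, uR²t but no w with tRw and t=w.
G2: fails — uR²u, uR²x but no t with uRt and x=t.
G3: fails — uR²u, uR²v but no t with uRt and v=t.
G4: fails — 2R²0, 2R²2 but no w with 0Rw and 2=w.
G5: condition met.
Valid on: G5.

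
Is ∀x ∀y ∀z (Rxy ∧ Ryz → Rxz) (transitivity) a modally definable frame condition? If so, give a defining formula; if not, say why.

Yes — defined by □p → □□p

Yes: it is transitivity, defined by the 4 schema □p → □□p.
Suppose □p→□□p is valid. Take Rxy, Ryz and set V(p)={w : Rxw}. Then □p at x, so □□p at x, so □p at y, so p at z, i.e. Rxz.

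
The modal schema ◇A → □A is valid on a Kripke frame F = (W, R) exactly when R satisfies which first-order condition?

Suppose ◇A→□A is valid. Take Rxy, Rxz and set V(A)={y}. Then ◇A at x, so □A at x, so A at z, i.e. z=y.

partial functionality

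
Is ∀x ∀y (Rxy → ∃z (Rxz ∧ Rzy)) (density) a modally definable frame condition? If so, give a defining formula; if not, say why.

Yes — defined by □□r → □r

This is a Sahlqvist condition; the C4 axiom □□r → □r defines it.
Suppose □□r→□r is valid. Take Rxy and set V(r)={w : xR²w}. Then □□r at x, so □r at x, so r at y, i.e. ∃z(Rxz∧Rzy).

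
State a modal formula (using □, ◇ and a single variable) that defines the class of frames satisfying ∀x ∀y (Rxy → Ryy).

□(□p → p)

The condition is shift-reflexivity. The T□ schema □(□p → p) defines it.
Suppose □(□p→p) is valid. Take Rxy and set V(p)={w : Ryw}. Then at y, □p holds; since □(□p→p) at x, □p→p at y, so p at y, i.e. Ryy.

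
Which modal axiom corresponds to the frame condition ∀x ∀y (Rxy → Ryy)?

A defining formula is □(□r → r) (the T□ axiom).
Suppose □(□r→r) is valid. Take Rxy and set V(r)={w : Ryw}. Then at y, □r holds; since □(□r→r) at x, □r→r at y, so r at y, i.e. Ryy.

□(□r → r)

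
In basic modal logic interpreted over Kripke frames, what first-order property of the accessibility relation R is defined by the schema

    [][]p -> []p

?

This schema is the C4 axiom.
Its frame correspondent is density — forall x forall y (Rxy -> exists z (Rxz & Rzy)).

density: forall x forall y (Rxy -> exists z (Rxz & Rzy))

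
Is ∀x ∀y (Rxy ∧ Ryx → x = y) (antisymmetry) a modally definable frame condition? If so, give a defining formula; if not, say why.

Modal frame validity is preserved under surjective bounded morphisms.
The 6-cycle (worlds a,b,c,d,e,f with a→b→c→d→e→f→a) is antisymmetric. Sending even-indexed worlds to a and odd-indexed worlds to b is a surjective bounded morphism onto the two-world frame with a↔b, which is not antisymmetric.
So no modal formula (or set of formulas) defines exactly the antisymmetric frames.

No — not modally definable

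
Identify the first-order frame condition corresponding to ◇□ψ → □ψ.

the Euclidean property: ∀x ∀y ∀z (Rxy ∧ Rxz → Ryz)

Equivalently (dual form): ◇ψ → □◇ψ.
Suppose ◇ψ→□◇ψ is valid. Take Rxy, Rxz and set V(ψ)={y}. Then ◇ψ at x, so □◇ψ at x, so ◇ψ at z, so some w with Rzw has ψ; w=y, i.e. Rzy. By symmetry of the argument, Ryz.
The converse is a direct semantic check.
Frame condition: ∀x ∀y ∀z (Rxy ∧ Rxz → Ryz).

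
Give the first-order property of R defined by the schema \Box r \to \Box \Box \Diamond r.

\forall x \forall z (x R^2 z \to \exists w (xRw \wedge zRw))

This is a Sahlqvist (Geach-type) schema ◇^0□^1r → □^2◇^1r.
First-order correspondent: \forall x \forall z (x R^2 z \to \exists w (xRw \wedge zRw)).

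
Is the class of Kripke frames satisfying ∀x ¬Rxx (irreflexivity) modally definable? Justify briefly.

Not definable by any modal formula

If a class were modally definable it would be closed under surjective bounded morphisms (Goldblatt–Thomason).
The 3-cycle (worlds s,t,u with s→t→u→s) is irreflexive, and the map sending every world to a single reflexive point • is a surjective bounded morphism (forth: every edge maps to (•,•); back: every world has a successor). So any modal formula valid on the 3-cycle is also valid on the reflexive point, which is not irreflexive.
Hence irreflexivity is not modally definable.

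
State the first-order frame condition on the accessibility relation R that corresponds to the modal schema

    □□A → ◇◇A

∀x ∃w (xR²w ∧ xR²w)

This is a Sahlqvist (Geach-type) schema ◇^0□^2A → □^0◇^2A.
First-order correspondent: ∀x ∃w (xR²w ∧ xR²w).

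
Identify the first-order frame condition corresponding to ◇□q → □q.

This schema is equivalent to the 5 axiom ◇q → □◇q.
Its frame correspondent is the Euclidean property — ∀x ∀y ∀z (Rxy ∧ Rxz → Ryz).

the Euclidean property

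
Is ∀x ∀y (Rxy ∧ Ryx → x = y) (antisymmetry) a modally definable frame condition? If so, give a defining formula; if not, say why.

Not definable by any modal formula

Any modally definable frame class is closed under surjective bounded morphisms.
The 6-cycle (worlds 0,1,2,3,4,5 with 0→1→2→3→4→5→0) is antisymmetric. Sending even-indexed worlds to s and odd-indexed worlds to t is a surjective bounded morphism onto the two-world frame with s↔t, which is not antisymmetric.
So no modal formula (or set of formulas) defines exactly the antisymmetric frames.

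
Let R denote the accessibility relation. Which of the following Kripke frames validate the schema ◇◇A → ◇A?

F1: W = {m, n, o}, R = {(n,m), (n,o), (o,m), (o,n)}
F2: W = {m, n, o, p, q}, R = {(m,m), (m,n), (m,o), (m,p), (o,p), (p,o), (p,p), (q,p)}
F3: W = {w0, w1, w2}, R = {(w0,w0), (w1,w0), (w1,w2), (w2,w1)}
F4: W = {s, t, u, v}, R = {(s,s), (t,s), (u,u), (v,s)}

The schema corresponds to transitivity: ∀x ∀y ∀z (Rxy ∧ Ryz → Rxz).
F1: fails — Rno and Ron but not Rnn.
F2: fails — Rop and Rpo but not Roo.
F3: fails — Rw1w2 and Rw2w1 but not Rw1w1.
F4: satisfies the condition.
Valid on: F4.

F4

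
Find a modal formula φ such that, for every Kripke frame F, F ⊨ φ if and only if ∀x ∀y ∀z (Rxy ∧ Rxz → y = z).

This is partial functionality; the standard corresponding axiom is CD: ◇ψ → □ψ.
Suppose ◇ψ→□ψ is valid. Take Rxy, Rxz and set V(ψ)={y}. Then ◇ψ at x, so □ψ at x, so ψ at z, i.e. z=y.

◇ψ → □ψ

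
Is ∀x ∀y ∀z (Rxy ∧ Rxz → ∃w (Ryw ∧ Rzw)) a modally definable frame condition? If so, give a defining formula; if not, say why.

Yes — defined by ◇□r → □◇r

The condition is convergence. A defining modal formula is ◇□r → □◇r.
Suppose ◇□r→□◇r is valid. Take Rxy, Rxz and set V(r)={w : Ryw}. Then □r at y so ◇□r at x, so □◇r at x, so ◇r at z, giving w with Rzw and Ryw.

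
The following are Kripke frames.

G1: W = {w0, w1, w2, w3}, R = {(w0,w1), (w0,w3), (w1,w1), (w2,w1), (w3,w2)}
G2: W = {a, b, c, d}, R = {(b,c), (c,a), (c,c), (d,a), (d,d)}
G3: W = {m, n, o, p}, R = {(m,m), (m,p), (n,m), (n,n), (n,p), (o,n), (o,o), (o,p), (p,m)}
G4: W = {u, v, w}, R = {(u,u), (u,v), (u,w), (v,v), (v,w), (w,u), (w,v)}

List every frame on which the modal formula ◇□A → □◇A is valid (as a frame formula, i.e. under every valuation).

This is the axiom for convergence; its first-order frame correspondent is ∀x ∀y ∀z (Rxy ∧ Rxz → ∃w (Ryw ∧ Rzw)).
G1: fails — Rw0w1 and Rw0w3 but w1 and w3 have no common successor.
G2: fails — Rcc and Rca but c and a have no common successor.
G3: fails — Rop and Roo but p and o have no common successor.
G4: condition met.

G4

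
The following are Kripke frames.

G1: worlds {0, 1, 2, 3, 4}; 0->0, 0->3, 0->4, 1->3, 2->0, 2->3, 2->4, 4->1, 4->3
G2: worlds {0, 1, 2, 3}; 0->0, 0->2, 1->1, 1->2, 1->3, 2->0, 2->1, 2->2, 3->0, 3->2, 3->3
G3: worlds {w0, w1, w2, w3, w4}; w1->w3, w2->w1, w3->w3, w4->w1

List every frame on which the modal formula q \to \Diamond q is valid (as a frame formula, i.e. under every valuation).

G2

This is the axiom for reflexivity; its first-order frame correspondent is \forall x Rxx.
G1: fails — world 1 does not see itself.
G2: satisfies the condition.
G3: fails — world w0 does not see itself.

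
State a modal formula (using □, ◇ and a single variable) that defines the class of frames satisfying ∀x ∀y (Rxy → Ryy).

A defining formula is □(□q → q) (the T□ axiom).
Suppose □(□q→q) is valid. Take Rxy and set V(q)={w : Ryw}. Then at y, □q holds; since □(□q→q) at x, □q→q at y, so q at y, i.e. Ryy.

□(□q → q)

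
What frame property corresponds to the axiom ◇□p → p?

Equivalently (dual form): p → □◇p.
Suppose p→□◇p is valid. Take Rxy and set V(p)={x}. Then p at x, so □◇p at x, so ◇p at y, so some z with Ryz has p; z=x, i.e. Ryx.

symmetry: ∀x ∀y (Rxy → Ryx)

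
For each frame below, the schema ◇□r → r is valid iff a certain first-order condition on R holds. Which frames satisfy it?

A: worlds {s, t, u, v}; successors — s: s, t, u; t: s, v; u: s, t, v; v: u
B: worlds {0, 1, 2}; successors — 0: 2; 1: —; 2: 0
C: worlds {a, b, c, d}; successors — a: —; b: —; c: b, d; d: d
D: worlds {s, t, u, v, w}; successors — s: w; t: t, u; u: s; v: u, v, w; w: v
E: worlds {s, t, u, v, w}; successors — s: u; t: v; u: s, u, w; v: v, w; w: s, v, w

B

The schema corresponds to symmetry: ∀x ∀y (Rxy → Ryx).
A: fails — Rtv but not Rvt.
B: holds.
C: fails — Rcb but not Rbc.
D: fails — Rus but not Rsu.
E: fails — Rtv but not Rvt.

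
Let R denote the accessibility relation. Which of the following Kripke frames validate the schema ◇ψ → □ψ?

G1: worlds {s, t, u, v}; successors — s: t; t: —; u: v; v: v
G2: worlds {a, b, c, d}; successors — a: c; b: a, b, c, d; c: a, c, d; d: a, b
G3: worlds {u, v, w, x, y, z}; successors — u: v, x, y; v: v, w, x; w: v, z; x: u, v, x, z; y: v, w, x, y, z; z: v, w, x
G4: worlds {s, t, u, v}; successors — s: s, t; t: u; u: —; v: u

G1

Frame correspondent (Sahlqvist): ∀x ∀y ∀z (Rxy ∧ Rxz → y = z) — i.e. partial functionality.
G1: satisfies the condition.
G2: fails — b sees both a and b.
G3: fails — u sees both v and x.
G4: fails — s sees both s and t.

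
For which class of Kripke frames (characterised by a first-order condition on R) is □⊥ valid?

This schema is the Ver axiom.
Its frame correspondent is emptiness of R — ∀x ∀y ¬Rxy.

emptiness of R: ∀x ∀y ¬Rxy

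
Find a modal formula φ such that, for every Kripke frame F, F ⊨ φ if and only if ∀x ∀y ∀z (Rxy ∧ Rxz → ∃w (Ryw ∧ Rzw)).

A defining formula is ◇□ψ → □◇ψ (the .2 axiom).
Suppose ◇□ψ→□◇ψ is valid. Take Rxy, Rxz and set V(ψ)={w : Ryw}. Then □ψ at y so ◇□ψ at x, so □◇ψ at x, so ◇ψ at z, giving w with Rzw and Ryw.

◇□ψ → □◇ψ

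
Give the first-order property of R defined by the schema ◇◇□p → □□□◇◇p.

This is a Sahlqvist (Geach-type) schema ◇^2□^1p → □^3◇^2p.
Minimal-valuation argument: fix x; take any y with xR^2y and any z with xR^3z. Set V(p) to the set of worlds R-reachable from y in exactly 1 step. Then □^1p holds at y, so the antecedent holds at x; validity forces ◇^2p at z, giving a w with zR^2w and yR^1w.
First-order correspondent: ∀x ∀y ∀z ((xR²y ∧ xR³z) → ∃w (yRw ∧ zR²w)).

∀x ∀y ∀z ((xR²y ∧ xR³z) → ∃w (yRw ∧ zR²w))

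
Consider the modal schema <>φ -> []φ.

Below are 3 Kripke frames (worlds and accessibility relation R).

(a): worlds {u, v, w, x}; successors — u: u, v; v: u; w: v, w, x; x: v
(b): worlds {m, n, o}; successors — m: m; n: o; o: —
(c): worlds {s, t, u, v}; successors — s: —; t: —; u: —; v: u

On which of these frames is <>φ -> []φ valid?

(b), (c)

This is the axiom for partial functionality; its first-order frame correspondent is forall x forall y forall z (Rxy & Rxz -> y = z).
(a): fails — u sees both u and v.
(b): ✓.
(c): ✓.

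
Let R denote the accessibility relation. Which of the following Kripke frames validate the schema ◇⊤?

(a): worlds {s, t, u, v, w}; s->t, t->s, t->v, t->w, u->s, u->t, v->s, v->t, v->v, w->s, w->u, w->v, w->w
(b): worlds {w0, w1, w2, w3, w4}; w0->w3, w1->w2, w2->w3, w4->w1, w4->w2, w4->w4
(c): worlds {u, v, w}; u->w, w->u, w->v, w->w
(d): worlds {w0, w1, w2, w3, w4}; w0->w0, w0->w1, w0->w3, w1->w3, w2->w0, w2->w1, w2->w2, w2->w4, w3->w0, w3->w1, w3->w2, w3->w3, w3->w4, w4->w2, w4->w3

Frame correspondent (Sahlqvist): ∀x ∃y Rxy — i.e. seriality.
(a): ✓.
(b): fails — world w3 has no successor.
(c): fails — world v has no successor.
(d): ✓.
Valid on: (a), (d).

(a), (d)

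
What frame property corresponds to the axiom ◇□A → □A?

the Euclidean property: ∀x ∀y ∀z (Rxy ∧ Rxz → Ryz)

Replacing A by ¬A and contraposing gives the equivalent schema ◇A → □◇A.
Suppose ◇A→□◇A is valid. Take Rxy, Rxz and set V(A)={y}. Then ◇A at x, so □◇A at x, so ◇A at z, so some w with Rzw has A; w=y, i.e. Rzy. By symmetry of the argument, Ryz.
The converse is a direct semantic check.
Frame condition: ∀x ∀y ∀z (Rxy ∧ Rxz → Ryz).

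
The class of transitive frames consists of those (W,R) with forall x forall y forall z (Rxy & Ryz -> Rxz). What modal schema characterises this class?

□p → □□p

This is transitivity; the standard corresponding axiom is 4: □p → □□p.
Suppose □p→□□p is valid. Take Rxy, Ryz and set V(p)={w : Rxw}. Then □p at x, so □□p at x, so □p at y, so p at z, i.e. Rxz.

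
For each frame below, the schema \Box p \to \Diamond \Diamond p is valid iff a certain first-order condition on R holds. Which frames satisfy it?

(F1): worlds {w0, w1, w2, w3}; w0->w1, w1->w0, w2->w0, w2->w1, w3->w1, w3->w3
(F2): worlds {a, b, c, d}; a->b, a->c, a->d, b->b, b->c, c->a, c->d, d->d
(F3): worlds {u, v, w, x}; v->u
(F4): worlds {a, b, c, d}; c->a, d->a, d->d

This is the axiom for a generalized confluence (Geach) condition; its first-order frame correspondent is \forall x \exists w (xRw \wedge x R^2 w).
(F1): fails — at w0 but no w with w0Rw and w0R²w.
(F2): holds.
(F3): fails — at u but no t with uRt and uR²t.
(F4): fails — at a but no w with aRw and aR²w.
Valid on: (F2).

(F2)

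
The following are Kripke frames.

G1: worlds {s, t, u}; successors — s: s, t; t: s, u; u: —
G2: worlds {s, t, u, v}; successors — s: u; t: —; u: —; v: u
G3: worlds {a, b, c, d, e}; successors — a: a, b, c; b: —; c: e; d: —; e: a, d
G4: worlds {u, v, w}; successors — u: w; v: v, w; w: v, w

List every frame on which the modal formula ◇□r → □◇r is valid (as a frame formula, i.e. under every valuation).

The schema corresponds to convergence: ∀x ∀y ∀z (Rxy ∧ Rxz → ∃w (Ryw ∧ Rzw)).
G1: fails — Rts and Rtu but s and u have no common successor.
G2: fails — Rsu and Rsu but u and u have no common successor.
G3: fails — Rab and Rab but b and b have no common successor.
G4: satisfies the condition.
Valid on: G4.

G4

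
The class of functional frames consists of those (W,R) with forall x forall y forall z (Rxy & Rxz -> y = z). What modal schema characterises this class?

The condition is partial functionality. The CD schema ◇q → □q defines it.
Suppose ◇q→□q is valid. Take Rxy, Rxz and set V(q)={y}. Then ◇q at x, so □q at x, so q at z, i.e. z=y.

◇q → □q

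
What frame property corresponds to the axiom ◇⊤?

seriality: ∀x ∃y Rxy

◇⊤ holds at w iff w has a successor, so frame-validity of ◇⊤ is exactly seriality. Equivalently via □p → ◇p:
Suppose □p→◇p is valid. At any x set V(p)=W. Then □p at x, so ◇p at x, so x has a successor.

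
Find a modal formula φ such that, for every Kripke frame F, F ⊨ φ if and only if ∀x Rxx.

□q → q

The condition is reflexivity. The T schema □q → q defines it.
Suppose □q→q is valid. At any x set V(q)={w : Rxw}. Then □q holds at x, so q holds at x, i.e. Rxx.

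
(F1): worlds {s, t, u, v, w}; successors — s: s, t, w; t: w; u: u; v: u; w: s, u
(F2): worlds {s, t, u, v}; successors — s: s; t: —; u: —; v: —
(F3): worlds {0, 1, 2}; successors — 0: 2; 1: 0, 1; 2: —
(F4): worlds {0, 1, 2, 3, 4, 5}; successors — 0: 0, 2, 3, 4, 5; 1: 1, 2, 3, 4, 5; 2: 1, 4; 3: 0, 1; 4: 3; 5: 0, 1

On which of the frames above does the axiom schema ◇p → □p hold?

The schema corresponds to partial functionality: ∀x ∀y ∀z (Rxy ∧ Rxz → y = z).
(F1): fails — s sees both s and t.
(F2): holds.
(F3): fails — 1 sees both 0 and 1.
(F4): fails — 0 sees both 0 and 2.
Valid on: (F2).

(F2)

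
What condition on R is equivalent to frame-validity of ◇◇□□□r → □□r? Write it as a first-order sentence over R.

This is a Sahlqvist (Geach-type) schema ◇^2□^3r → □^2◇^0r.
Minimal-valuation argument: fix x; take any y with xR^2y and any z with xR^2z. Set V(r) to the set of worlds R-reachable from y in exactly 3 steps. Then □^3r holds at y, so the antecedent holds at x; validity forces ◇^0r at z, giving a w with zR^0w and yR^3w.
First-order correspondent: ∀x ∀y ∀z ((xR²y ∧ xR²z) → ∃w (yR³w ∧ z = w)).

∀x ∀y ∀z ((xR²y ∧ xR²z) → ∃w (yR³w ∧ z = w))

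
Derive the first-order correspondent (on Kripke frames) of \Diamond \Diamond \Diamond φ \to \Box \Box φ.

\forall x \forall y \forall z ((x R^3 y \wedge x R^2 z) \to \exists w (y = w \wedge z = w))

This is a Sahlqvist (Geach-type) schema ◇^3□^0φ → □^2◇^0φ.
Minimal-valuation argument: fix x; take any y with xR^3y and any z with xR^2z. Set V(φ) to the set of worlds R-reachable from y in exactly 0 steps. Then □^0φ holds at y, so the antecedent holds at x; validity forces ◇^0φ at z, giving a w with zR^0w and yR^0w.
First-order correspondent: \forall x \forall y \forall z ((x R^3 y \wedge x R^2 z) \to \exists w (y = w \wedge z = w)).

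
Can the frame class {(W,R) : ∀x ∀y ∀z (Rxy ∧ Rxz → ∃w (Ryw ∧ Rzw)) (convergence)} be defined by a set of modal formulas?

Yes: it is convergence, defined by the .2 schema ◇□r → □◇r.
Suppose ◇□r→□◇r is valid. Take Rxy, Rxz and set V(r)={w : Ryw}. Then □r at y so ◇□r at x, so □◇r at x, so ◇r at z, giving w with Rzw and Ryw.

Definable; ◇□r → □◇r defines it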